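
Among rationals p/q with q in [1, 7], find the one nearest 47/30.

11/7

Expand x = 47/30 as a continued fraction with the Euclidean algorithm:
  47 = 1*30 + 17, so a_0 = 1.
  30 = 1*17 + 13, so a_1 = 1.
  17 = 1*13 + 4, so a_2 = 1.
  13 = 3*4 + 1, so a_3 = 3.
  4 = 4*1 + 0, so a_4 = 4.
so x = [1; 1, 1, 3, 4].
Convergents (p_i = a_i*p_{i-1} + p_{i-2}, q_i = a_i*q_{i-1} + q_{i-2} with p_{-2}=0, p_{-1}=1, q_{-2}=1, q_{-1}=0), until the denominator exceeds 7:
  i=0: a_0=1, p_0 = 1*1 + 0 = 1, q_0 = 1*0 + 1 = 1.
  i=1: a_1=1, p_1 = 1*1 + 1 = 2, q_1 = 1*1 + 0 = 1.
  i=2: a_2=1, p_2 = 1*2 + 1 = 3, q_2 = 1*1 + 1 = 2.
  i=3: a_3=3, p_3 = 3*3 + 2 = 11, q_3 = 3*2 + 1 = 7.
  i=4: a_4=4, p_4 = 4*11 + 3 = 47, q_4 = 4*7 + 2 = 30.
q_4 = 30 > 7, so the last convergent with denominator <= 7 is p_3/q_3 = 11/7.
The closest fraction with denominator <= 7 is either p_3/q_3 or the intermediate fraction (k*p_3 + p_2)/(k*q_3 + q_2) with the largest k >= 1 whose denominator stays <= 7; these approach x as k grows, and every other convergent or intermediate fraction in range is farther away.
Largest k: floor((7 - q_2)/q_3) = floor((7 - 2)/7) = 0.
Since k = 0, no intermediate fraction beyond p_3/q_3 has denominator <= 7, so the convergent 11/7 is the closest (its error is |47*7 - 11*30|/(30*7) = 1/210).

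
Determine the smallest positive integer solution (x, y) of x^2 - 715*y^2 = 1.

First expand sqrt(715) as a continued fraction. With x_i = (sqrt(715) + m_i)/d_i and (m_0, d_0) = (0, 1): a_0 = floor(sqrt(715)) = 26, since 26^2 = 676 <= 715 < 729 = 27^2.
Iterate m_{i+1} = d_i*a_i - m_i, d_{i+1} = (715 - m_{i+1}^2)/d_i, a_{i+1} = floor((a_0 + m_{i+1})/d_{i+1}):
  m_1 = 1*26 - 0 = 26, d_1 = (715 - 26^2)/1 = 39/1 = 39, a_1 = floor((26 + 26)/39) = 1.
  m_2 = 39*1 - 26 = 13, d_2 = (715 - 13^2)/39 = 546/39 = 14, a_2 = floor((26 + 13)/14) = 2.
  m_3 = 14*2 - 13 = 15, d_3 = (715 - 15^2)/14 = 490/14 = 35, a_3 = floor((26 + 15)/35) = 1.
  m_4 = 35*1 - 15 = 20, d_4 = (715 - 20^2)/35 = 315/35 = 9, a_4 = floor((26 + 20)/9) = 5.
  m_5 = 9*5 - 20 = 25, d_5 = (715 - 25^2)/9 = 90/9 = 10, a_5 = floor((26 + 25)/10) = 5.
  m_6 = 10*5 - 25 = 25, d_6 = (715 - 25^2)/10 = 90/10 = 9, a_6 = floor((26 + 25)/9) = 5.
  m_7 = 9*5 - 25 = 20, d_7 = (715 - 20^2)/9 = 315/9 = 35, a_7 = floor((26 + 20)/35) = 1.
  m_8 = 35*1 - 20 = 15, d_8 = (715 - 15^2)/35 = 490/35 = 14, a_8 = floor((26 + 15)/14) = 2.
  m_9 = 14*2 - 15 = 13, d_9 = (715 - 13^2)/14 = 546/14 = 39, a_9 = floor((26 + 13)/39) = 1.
  m_10 = 39*1 - 13 = 26, d_10 = (715 - 26^2)/39 = 39/39 = 1, a_10 = floor((26 + 26)/1) = 52.
  m_11 = 1*52 - 26 = 26, d_11 = (715 - 26^2)/1 = 39/1 = 39: (m_11, d_11) = (m_1, d_1) = (26, 39), so from here the quotients repeat a_1, ..., a_10; the period length is 10.
So sqrt(715) = [26; (1, 2, 1, 5, 5, 5, 1, 2, 1, 52)] with period length k = 10.
k is even, so the fundamental solution of x^2 - 715y^2 = 1 is (p_{k-1}, q_{k-1}) = (p_9, q_9); compute convergents through index 9.
Convergents (p_i = a_i*p_{i-1} + p_{i-2}, q_i = a_i*q_{i-1} + q_{i-2} with p_{-2}=0, p_{-1}=1, q_{-2}=1, q_{-1}=0):
  i=0: a_0=26, p_0 = 26*1 + 0 = 26, q_0 = 26*0 + 1 = 1.
  i=1: a_1=1, p_1 = 1*26 + 1 = 27, q_1 = 1*1 + 0 = 1.
  i=2: a_2=2, p_2 = 2*27 + 26 = 80, q_2 = 2*1 + 1 = 3.
  i=3: a_3=1, p_3 = 1*80 + 27 = 107, q_3 = 1*3 + 1 = 4.
  i=4: a_4=5, p_4 = 5*107 + 80 = 615, q_4 = 5*4 + 3 = 23.
  i=5: a_5=5, p_5 = 5*615 + 107 = 3182, q_5 = 5*23 + 4 = 119.
  i=6: a_6=5, p_6 = 5*3182 + 615 = 16525, q_6 = 5*119 + 23 = 618.
  i=7: a_7=1, p_7 = 1*16525 + 3182 = 19707, q_7 = 1*618 + 119 = 737.
  i=8: a_8=2, p_8 = 2*19707 + 16525 = 55939, q_8 = 2*737 + 618 = 2092.
  i=9: a_9=1, p_9 = 1*55939 + 19707 = 75646, q_9 = 1*2092 + 737 = 2829.
Check: 75646^2 - 715*2829^2 = 5722317316 - 5722317315 = 1, so (x, y) = (75646, 2829) solves the equation, and by the theorem it is the least positive solution.

(x, y) = (75646, 2829)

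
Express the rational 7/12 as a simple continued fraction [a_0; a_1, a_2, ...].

Run the Euclidean algorithm on 7 and 12; the successive quotients are the partial quotients a_0, a_1, ... (each step inverts the fractional part left over by the previous one):
  7 = 0*12 + 7, so a_0 = 0.
  12 = 1*7 + 5, so a_1 = 1.
  7 = 1*5 + 2, so a_2 = 1.
  5 = 2*2 + 1, so a_3 = 2.
  2 = 2*1 + 0, so a_4 = 2.
The remainder reaches 0 after 5 divisions, so the expansion has 5 partial quotients, read off in order.

[0; 1, 1, 2, 2]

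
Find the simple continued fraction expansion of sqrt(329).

Write x_i = (sqrt(329) + m_i)/d_i with (m_0, d_0) = (0, 1). a_0 = floor(sqrt(329)) = 18, since 18^2 = 324 <= 329 < 361 = 19^2.
Iterate m_{i+1} = d_i*a_i - m_i, d_{i+1} = (329 - m_{i+1}^2)/d_i, a_{i+1} = floor((a_0 + m_{i+1})/d_{i+1}):
  m_1 = 1*18 - 0 = 18, d_1 = (329 - 18^2)/1 = 5/1 = 5, a_1 = floor((18 + 18)/5) = 7.
  m_2 = 5*7 - 18 = 17, d_2 = (329 - 17^2)/5 = 40/5 = 8, a_2 = floor((18 + 17)/8) = 4.
  m_3 = 8*4 - 17 = 15, d_3 = (329 - 15^2)/8 = 104/8 = 13, a_3 = floor((18 + 15)/13) = 2.
  m_4 = 13*2 - 15 = 11, d_4 = (329 - 11^2)/13 = 208/13 = 16, a_4 = floor((18 + 11)/16) = 1.
  m_5 = 16*1 - 11 = 5, d_5 = (329 - 5^2)/16 = 304/16 = 19, a_5 = floor((18 + 5)/19) = 1.
  m_6 = 19*1 - 5 = 14, d_6 = (329 - 14^2)/19 = 133/19 = 7, a_6 = floor((18 + 14)/7) = 4.
  m_7 = 7*4 - 14 = 14, d_7 = (329 - 14^2)/7 = 133/7 = 19, a_7 = floor((18 + 14)/19) = 1.
  m_8 = 19*1 - 14 = 5, d_8 = (329 - 5^2)/19 = 304/19 = 16, a_8 = floor((18 + 5)/16) = 1.
  m_9 = 16*1 - 5 = 11, d_9 = (329 - 11^2)/16 = 208/16 = 13, a_9 = floor((18 + 11)/13) = 2.
  m_10 = 13*2 - 11 = 15, d_10 = (329 - 15^2)/13 = 104/13 = 8, a_10 = floor((18 + 15)/8) = 4.
  m_11 = 8*4 - 15 = 17, d_11 = (329 - 17^2)/8 = 40/8 = 5, a_11 = floor((18 + 17)/5) = 7.
  m_12 = 5*7 - 17 = 18, d_12 = (329 - 18^2)/5 = 5/5 = 1, a_12 = floor((18 + 18)/1) = 36.
  m_13 = 1*36 - 18 = 18, d_13 = (329 - 18^2)/1 = 5/1 = 5: (m_13, d_13) = (m_1, d_1) = (18, 5), so from here the quotients repeat a_1, ..., a_12; the period length is 12.
Hence the expansion of sqrt(329) is a_0 = 18 followed by the repeating block 7, 4, 2, 1, 1, 4, 1, 1, 2, 4, 7, 36 (period 12).

[18; (7, 4, 2, 1, 1, 4, 1, 1, 2, 4, 7, 36)]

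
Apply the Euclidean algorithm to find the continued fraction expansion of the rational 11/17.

Run the Euclidean algorithm on 11 and 17; the successive quotients are the partial quotients a_0, a_1, ... (each step inverts the fractional part left over by the previous one):
  11 = 0*17 + 11, so a_0 = 0.
  17 = 1*11 + 6, so a_1 = 1.
  11 = 1*6 + 5, so a_2 = 1.
  6 = 1*5 + 1, so a_3 = 1.
  5 = 5*1 + 0, so a_4 = 5.
The remainder reaches 0 after 5 divisions, so the expansion has 5 partial quotients, read off in order.

[0; 1, 1, 1, 5]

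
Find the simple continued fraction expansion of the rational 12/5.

Run the Euclidean algorithm on 12 and 5; the successive quotients are the partial quotients a_0, a_1, ... (each step inverts the fractional part left over by the previous one):
  12 = 2*5 + 2, so a_0 = 2.
  5 = 2*2 + 1, so a_1 = 2.
  2 = 2*1 + 0, so a_2 = 2.
The remainder reaches 0 after 3 divisions, so the expansion has 3 partial quotients, read off in order.

[2; 2, 2]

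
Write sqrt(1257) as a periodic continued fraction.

[35; (2, 4, 1, 22, 1, 4, 2, 70)]

Write x_i = (sqrt(1257) + m_i)/d_i with (m_0, d_0) = (0, 1). a_0 = floor(sqrt(1257)) = 35, since 35^2 = 1225 <= 1257 < 1296 = 36^2.
Iterate m_{i+1} = d_i*a_i - m_i, d_{i+1} = (1257 - m_{i+1}^2)/d_i, a_{i+1} = floor((a_0 + m_{i+1})/d_{i+1}):
  m_1 = 1*35 - 0 = 35, d_1 = (1257 - 35^2)/1 = 32/1 = 32, a_1 = floor((35 + 35)/32) = 2.
  m_2 = 32*2 - 35 = 29, d_2 = (1257 - 29^2)/32 = 416/32 = 13, a_2 = floor((35 + 29)/13) = 4.
  m_3 = 13*4 - 29 = 23, d_3 = (1257 - 23^2)/13 = 728/13 = 56, a_3 = floor((35 + 23)/56) = 1.
  m_4 = 56*1 - 23 = 33, d_4 = (1257 - 33^2)/56 = 168/56 = 3, a_4 = floor((35 + 33)/3) = 22.
  m_5 = 3*22 - 33 = 33, d_5 = (1257 - 33^2)/3 = 168/3 = 56, a_5 = floor((35 + 33)/56) = 1.
  m_6 = 56*1 - 33 = 23, d_6 = (1257 - 23^2)/56 = 728/56 = 13, a_6 = floor((35 + 23)/13) = 4.
  m_7 = 13*4 - 23 = 29, d_7 = (1257 - 29^2)/13 = 416/13 = 32, a_7 = floor((35 + 29)/32) = 2.
  m_8 = 32*2 - 29 = 35, d_8 = (1257 - 35^2)/32 = 32/32 = 1, a_8 = floor((35 + 35)/1) = 70.
  m_9 = 1*70 - 35 = 35, d_9 = (1257 - 35^2)/1 = 32/1 = 32: (m_9, d_9) = (m_1, d_1) = (35, 32), so from here the quotients repeat a_1, ..., a_8; the period length is 8.
Hence the expansion of sqrt(1257) is a_0 = 35 followed by the repeating block 2, 4, 1, 22, 1, 4, 2, 70 (period 8).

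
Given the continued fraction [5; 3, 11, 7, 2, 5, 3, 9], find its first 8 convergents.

Using the convergent recurrence p_i = a_i*p_{i-1} + p_{i-2}, q_i = a_i*q_{i-1} + q_{i-2} with p_{-2}=0, p_{-1}=1, q_{-2}=1, q_{-1}=0:
  i=0: a_0=5, p_0 = 5*1 + 0 = 5, q_0 = 5*0 + 1 = 1.
  i=1: a_1=3, p_1 = 3*5 + 1 = 16, q_1 = 3*1 + 0 = 3.
  i=2: a_2=11, p_2 = 11*16 + 5 = 181, q_2 = 11*3 + 1 = 34.
  i=3: a_3=7, p_3 = 7*181 + 16 = 1283, q_3 = 7*34 + 3 = 241.
  i=4: a_4=2, p_4 = 2*1283 + 181 = 2747, q_4 = 2*241 + 34 = 516.
  i=5: a_5=5, p_5 = 5*2747 + 1283 = 15018, q_5 = 5*516 + 241 = 2821.
  i=6: a_6=3, p_6 = 3*15018 + 2747 = 47801, q_6 = 3*2821 + 516 = 8979.
  i=7: a_7=9, p_7 = 9*47801 + 15018 = 445227, q_7 = 9*8979 + 2821 = 83632.

5/1, 16/3, 181/34, 1283/241, 2747/516, 15018/2821, 47801/8979, 445227/83632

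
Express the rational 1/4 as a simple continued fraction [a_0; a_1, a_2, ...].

Run the Euclidean algorithm on 1 and 4; the successive quotients are the partial quotients a_0, a_1, ... (each step inverts the fractional part left over by the previous one):
  1 = 0*4 + 1, so a_0 = 0.
  4 = 4*1 + 0, so a_1 = 4.
The remainder reaches 0 after 2 divisions, so the expansion has 2 partial quotients, read off in order.

[0; 4]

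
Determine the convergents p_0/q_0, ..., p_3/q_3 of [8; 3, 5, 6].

Using the convergent recurrence p_i = a_i*p_{i-1} + p_{i-2}, q_i = a_i*q_{i-1} + q_{i-2} with p_{-2}=0, p_{-1}=1, q_{-2}=1, q_{-1}=0:
  i=0: a_0=8, p_0 = 8*1 + 0 = 8, q_0 = 8*0 + 1 = 1.
  i=1: a_1=3, p_1 = 3*8 + 1 = 25, q_1 = 3*1 + 0 = 3.
  i=2: a_2=5, p_2 = 5*25 + 8 = 133, q_2 = 5*3 + 1 = 16.
  i=3: a_3=6, p_3 = 6*133 + 25 = 823, q_3 = 6*16 + 3 = 99.

8/1, 25/3, 133/16, 823/99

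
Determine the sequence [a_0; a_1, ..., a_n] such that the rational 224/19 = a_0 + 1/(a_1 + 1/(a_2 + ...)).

Run the Euclidean algorithm on 224 and 19; the successive quotients are the partial quotients a_0, a_1, ... (each step inverts the fractional part left over by the previous one):
  224 = 11*19 + 15, so a_0 = 11.
  19 = 1*15 + 4, so a_1 = 1.
  15 = 3*4 + 3, so a_2 = 3.
  4 = 1*3 + 1, so a_3 = 1.
  3 = 3*1 + 0, so a_4 = 3.
The remainder reaches 0 after 5 divisions, so the expansion has 5 partial quotients, read off in order.

[11; 1, 3, 1, 3]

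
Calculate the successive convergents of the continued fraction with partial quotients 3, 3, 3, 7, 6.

Using the convergent recurrence p_i = a_i*p_{i-1} + p_{i-2}, q_i = a_i*q_{i-1} + q_{i-2} with p_{-2}=0, p_{-1}=1, q_{-2}=1, q_{-1}=0:
  i=0: a_0=3, p_0 = 3*1 + 0 = 3, q_0 = 3*0 + 1 = 1.
  i=1: a_1=3, p_1 = 3*3 + 1 = 10, q_1 = 3*1 + 0 = 3.
  i=2: a_2=3, p_2 = 3*10 + 3 = 33, q_2 = 3*3 + 1 = 10.
  i=3: a_3=7, p_3 = 7*33 + 10 = 241, q_3 = 7*10 + 3 = 73.
  i=4: a_4=6, p_4 = 6*241 + 33 = 1479, q_4 = 6*73 + 10 = 448.

3/1, 10/3, 33/10, 241/73, 1479/448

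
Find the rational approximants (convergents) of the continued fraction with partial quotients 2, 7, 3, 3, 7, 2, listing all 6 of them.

2/1, 15/7, 47/22, 156/73, 1139/533, 2434/1139

Using the convergent recurrence p_i = a_i*p_{i-1} + p_{i-2}, q_i = a_i*q_{i-1} + q_{i-2} with p_{-2}=0, p_{-1}=1, q_{-2}=1, q_{-1}=0:
  i=0: a_0=2, p_0 = 2*1 + 0 = 2, q_0 = 2*0 + 1 = 1.
  i=1: a_1=7, p_1 = 7*2 + 1 = 15, q_1 = 7*1 + 0 = 7.
  i=2: a_2=3, p_2 = 3*15 + 2 = 47, q_2 = 3*7 + 1 = 22.
  i=3: a_3=3, p_3 = 3*47 + 15 = 156, q_3 = 3*22 + 7 = 73.
  i=4: a_4=7, p_4 = 7*156 + 47 = 1139, q_4 = 7*73 + 22 = 533.
  i=5: a_5=2, p_5 = 2*1139 + 156 = 2434, q_5 = 2*533 + 73 = 1139.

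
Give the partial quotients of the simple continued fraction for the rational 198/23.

Run the Euclidean algorithm on 198 and 23; the successive quotients are the partial quotients a_0, a_1, ... (each step inverts the fractional part left over by the previous one):
  198 = 8*23 + 14, so a_0 = 8.
  23 = 1*14 + 9, so a_1 = 1.
  14 = 1*9 + 5, so a_2 = 1.
  9 = 1*5 + 4, so a_3 = 1.
  5 = 1*4 + 1, so a_4 = 1.
  4 = 4*1 + 0, so a_5 = 4.
The remainder reaches 0 after 6 divisions, so the expansion has 6 partial quotients, read off in order.

[8; 1, 1, 1, 1, 4]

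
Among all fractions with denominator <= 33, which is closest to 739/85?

Expand x = 739/85 as a continued fraction with the Euclidean algorithm:
  739 = 8*85 + 59, so a_0 = 8.
  85 = 1*59 + 26, so a_1 = 1.
  59 = 2*26 + 7, so a_2 = 2.
  26 = 3*7 + 5, so a_3 = 3.
  7 = 1*5 + 2, so a_4 = 1.
  5 = 2*2 + 1, so a_5 = 2.
  2 = 2*1 + 0, so a_6 = 2.
so x = [8; 1, 2, 3, 1, 2, 2].
Convergents (p_i = a_i*p_{i-1} + p_{i-2}, q_i = a_i*q_{i-1} + q_{i-2} with p_{-2}=0, p_{-1}=1, q_{-2}=1, q_{-1}=0), until the denominator exceeds 33:
  i=0: a_0=8, p_0 = 8*1 + 0 = 8, q_0 = 8*0 + 1 = 1.
  i=1: a_1=1, p_1 = 1*8 + 1 = 9, q_1 = 1*1 + 0 = 1.
  i=2: a_2=2, p_2 = 2*9 + 8 = 26, q_2 = 2*1 + 1 = 3.
  i=3: a_3=3, p_3 = 3*26 + 9 = 87, q_3 = 3*3 + 1 = 10.
  i=4: a_4=1, p_4 = 1*87 + 26 = 113, q_4 = 1*10 + 3 = 13.
  i=5: a_5=2, p_5 = 2*113 + 87 = 313, q_5 = 2*13 + 10 = 36.
q_5 = 36 > 33, so the last convergent with denominator <= 33 is p_4/q_4 = 113/13.
The closest fraction with denominator <= 33 is either p_4/q_4 or the intermediate fraction (k*p_4 + p_3)/(k*q_4 + q_3) with the largest k >= 1 whose denominator stays <= 33; these approach x as k grows, and every other convergent or intermediate fraction in range is farther away.
Largest k: floor((33 - q_3)/q_4) = floor((33 - 10)/13) = 1.
That gives (1*113 + 87)/(1*13 + 10) = 200/23.
Compare the errors: |x - 113/13| = |739*13 - 113*85|/(85*13) = 2/1105, and |x - 200/23| = |739*23 - 200*85|/(85*23) = 3/1955.
Cross-multiplying, 3*1105 = 3315 < 3910 = 2*1955, so 3/1955 is smaller: the intermediate fraction 200/23 is closer to x than 113/13.

200/23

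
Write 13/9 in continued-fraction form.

[1; 2, 4]

Run the Euclidean algorithm on 13 and 9; the successive quotients are the partial quotients a_0, a_1, ... (each step inverts the fractional part left over by the previous one):
  13 = 1*9 + 4, so a_0 = 1.
  9 = 2*4 + 1, so a_1 = 2.
  4 = 4*1 + 0, so a_2 = 4.
The remainder reaches 0 after 3 divisions, so the expansion has 3 partial quotients, read off in order.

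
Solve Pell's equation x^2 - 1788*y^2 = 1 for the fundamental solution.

First expand sqrt(1788) as a continued fraction. With x_i = (sqrt(1788) + m_i)/d_i and (m_0, d_0) = (0, 1): a_0 = floor(sqrt(1788)) = 42, since 42^2 = 1764 <= 1788 < 1849 = 43^2.
Iterate m_{i+1} = d_i*a_i - m_i, d_{i+1} = (1788 - m_{i+1}^2)/d_i, a_{i+1} = floor((a_0 + m_{i+1})/d_{i+1}):
  m_1 = 1*42 - 0 = 42, d_1 = (1788 - 42^2)/1 = 24/1 = 24, a_1 = floor((42 + 42)/24) = 3.
  m_2 = 24*3 - 42 = 30, d_2 = (1788 - 30^2)/24 = 888/24 = 37, a_2 = floor((42 + 30)/37) = 1.
  m_3 = 37*1 - 30 = 7, d_3 = (1788 - 7^2)/37 = 1739/37 = 47, a_3 = floor((42 + 7)/47) = 1.
  m_4 = 47*1 - 7 = 40, d_4 = (1788 - 40^2)/47 = 188/47 = 4, a_4 = floor((42 + 40)/4) = 20.
  m_5 = 4*20 - 40 = 40, d_5 = (1788 - 40^2)/4 = 188/4 = 47, a_5 = floor((42 + 40)/47) = 1.
  m_6 = 47*1 - 40 = 7, d_6 = (1788 - 7^2)/47 = 1739/47 = 37, a_6 = floor((42 + 7)/37) = 1.
  m_7 = 37*1 - 7 = 30, d_7 = (1788 - 30^2)/37 = 888/37 = 24, a_7 = floor((42 + 30)/24) = 3.
  m_8 = 24*3 - 30 = 42, d_8 = (1788 - 42^2)/24 = 24/24 = 1, a_8 = floor((42 + 42)/1) = 84.
  m_9 = 1*84 - 42 = 42, d_9 = (1788 - 42^2)/1 = 24/1 = 24: (m_9, d_9) = (m_1, d_1) = (42, 24), so from here the quotients repeat a_1, ..., a_8; the period length is 8.
So sqrt(1788) = [42; (3, 1, 1, 20, 1, 1, 3, 84)] with period length k = 8.
k is even, so the fundamental solution of x^2 - 1788y^2 = 1 is (p_{k-1}, q_{k-1}) = (p_7, q_7); compute convergents through index 7.
Convergents (p_i = a_i*p_{i-1} + p_{i-2}, q_i = a_i*q_{i-1} + q_{i-2} with p_{-2}=0, p_{-1}=1, q_{-2}=1, q_{-1}=0):
  i=0: a_0=42, p_0 = 42*1 + 0 = 42, q_0 = 42*0 + 1 = 1.
  i=1: a_1=3, p_1 = 3*42 + 1 = 127, q_1 = 3*1 + 0 = 3.
  i=2: a_2=1, p_2 = 1*127 + 42 = 169, q_2 = 1*3 + 1 = 4.
  i=3: a_3=1, p_3 = 1*169 + 127 = 296, q_3 = 1*4 + 3 = 7.
  i=4: a_4=20, p_4 = 20*296 + 169 = 6089, q_4 = 20*7 + 4 = 144.
  i=5: a_5=1, p_5 = 1*6089 + 296 = 6385, q_5 = 1*144 + 7 = 151.
  i=6: a_6=1, p_6 = 1*6385 + 6089 = 12474, q_6 = 1*151 + 144 = 295.
  i=7: a_7=3, p_7 = 3*12474 + 6385 = 43807, q_7 = 3*295 + 151 = 1036.
Check: 43807^2 - 1788*1036^2 = 1919053249 - 1919053248 = 1, so (x, y) = (43807, 1036) solves the equation, and by the theorem it is the least positive solution.

(x, y) = (43807, 1036)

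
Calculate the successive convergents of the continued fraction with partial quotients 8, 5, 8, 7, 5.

Using the convergent recurrence p_i = a_i*p_{i-1} + p_{i-2}, q_i = a_i*q_{i-1} + q_{i-2} with p_{-2}=0, p_{-1}=1, q_{-2}=1, q_{-1}=0:
  i=0: a_0=8, p_0 = 8*1 + 0 = 8, q_0 = 8*0 + 1 = 1.
  i=1: a_1=5, p_1 = 5*8 + 1 = 41, q_1 = 5*1 + 0 = 5.
  i=2: a_2=8, p_2 = 8*41 + 8 = 336, q_2 = 8*5 + 1 = 41.
  i=3: a_3=7, p_3 = 7*336 + 41 = 2393, q_3 = 7*41 + 5 = 292.
  i=4: a_4=5, p_4 = 5*2393 + 336 = 12301, q_4 = 5*292 + 41 = 1501.

8/1, 41/5, 336/41, 2393/292, 12301/1501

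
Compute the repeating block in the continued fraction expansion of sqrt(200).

[14; (7, 28)]

Write x_i = (sqrt(200) + m_i)/d_i with (m_0, d_0) = (0, 1). a_0 = floor(sqrt(200)) = 14, since 14^2 = 196 <= 200 < 225 = 15^2.
Iterate m_{i+1} = d_i*a_i - m_i, d_{i+1} = (200 - m_{i+1}^2)/d_i, a_{i+1} = floor((a_0 + m_{i+1})/d_{i+1}):
  m_1 = 1*14 - 0 = 14, d_1 = (200 - 14^2)/1 = 4/1 = 4, a_1 = floor((14 + 14)/4) = 7.
  m_2 = 4*7 - 14 = 14, d_2 = (200 - 14^2)/4 = 4/4 = 1, a_2 = floor((14 + 14)/1) = 28.
  m_3 = 1*28 - 14 = 14, d_3 = (200 - 14^2)/1 = 4/1 = 4: (m_3, d_3) = (m_1, d_1) = (14, 4), so from here the quotients repeat a_1, a_2; the period length is 2.
Hence the expansion of sqrt(200) is a_0 = 14 followed by the repeating block 7, 28 (period 2).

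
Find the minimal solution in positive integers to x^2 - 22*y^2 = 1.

(x, y) = (197, 42)

First expand sqrt(22) as a continued fraction. With x_i = (sqrt(22) + m_i)/d_i and (m_0, d_0) = (0, 1): a_0 = floor(sqrt(22)) = 4, since 4^2 = 16 <= 22 < 25 = 5^2.
Iterate m_{i+1} = d_i*a_i - m_i, d_{i+1} = (22 - m_{i+1}^2)/d_i, a_{i+1} = floor((a_0 + m_{i+1})/d_{i+1}):
  m_1 = 1*4 - 0 = 4, d_1 = (22 - 4^2)/1 = 6/1 = 6, a_1 = floor((4 + 4)/6) = 1.
  m_2 = 6*1 - 4 = 2, d_2 = (22 - 2^2)/6 = 18/6 = 3, a_2 = floor((4 + 2)/3) = 2.
  m_3 = 3*2 - 2 = 4, d_3 = (22 - 4^2)/3 = 6/3 = 2, a_3 = floor((4 + 4)/2) = 4.
  m_4 = 2*4 - 4 = 4, d_4 = (22 - 4^2)/2 = 6/2 = 3, a_4 = floor((4 + 4)/3) = 2.
  m_5 = 3*2 - 4 = 2, d_5 = (22 - 2^2)/3 = 18/3 = 6, a_5 = floor((4 + 2)/6) = 1.
  m_6 = 6*1 - 2 = 4, d_6 = (22 - 4^2)/6 = 6/6 = 1, a_6 = floor((4 + 4)/1) = 8.
  m_7 = 1*8 - 4 = 4, d_7 = (22 - 4^2)/1 = 6/1 = 6: (m_7, d_7) = (m_1, d_1) = (4, 6), so from here the quotients repeat a_1, ..., a_6; the period length is 6.
So sqrt(22) = [4; (1, 2, 4, 2, 1, 8)] with period length k = 6.
k is even, so the fundamental solution of x^2 - 22y^2 = 1 is (p_{k-1}, q_{k-1}) = (p_5, q_5); compute convergents through index 5.
Convergents (p_i = a_i*p_{i-1} + p_{i-2}, q_i = a_i*q_{i-1} + q_{i-2} with p_{-2}=0, p_{-1}=1, q_{-2}=1, q_{-1}=0):
  i=0: a_0=4, p_0 = 4*1 + 0 = 4, q_0 = 4*0 + 1 = 1.
  i=1: a_1=1, p_1 = 1*4 + 1 = 5, q_1 = 1*1 + 0 = 1.
  i=2: a_2=2, p_2 = 2*5 + 4 = 14, q_2 = 2*1 + 1 = 3.
  i=3: a_3=4, p_3 = 4*14 + 5 = 61, q_3 = 4*3 + 1 = 13.
  i=4: a_4=2, p_4 = 2*61 + 14 = 136, q_4 = 2*13 + 3 = 29.
  i=5: a_5=1, p_5 = 1*136 + 61 = 197, q_5 = 1*29 + 13 = 42.
Check: 197^2 - 22*42^2 = 38809 - 38808 = 1, so (x, y) = (197, 42) solves the equation, and by the theorem it is the least positive solution.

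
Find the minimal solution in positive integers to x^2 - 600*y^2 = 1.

First expand sqrt(600) as a continued fraction. With x_i = (sqrt(600) + m_i)/d_i and (m_0, d_0) = (0, 1): a_0 = floor(sqrt(600)) = 24, since 24^2 = 576 <= 600 < 625 = 25^2.
Iterate m_{i+1} = d_i*a_i - m_i, d_{i+1} = (600 - m_{i+1}^2)/d_i, a_{i+1} = floor((a_0 + m_{i+1})/d_{i+1}):
  m_1 = 1*24 - 0 = 24, d_1 = (600 - 24^2)/1 = 24/1 = 24, a_1 = floor((24 + 24)/24) = 2.
  m_2 = 24*2 - 24 = 24, d_2 = (600 - 24^2)/24 = 24/24 = 1, a_2 = floor((24 + 24)/1) = 48.
  m_3 = 1*48 - 24 = 24, d_3 = (600 - 24^2)/1 = 24/1 = 24: (m_3, d_3) = (m_1, d_1) = (24, 24), so from here the quotients repeat a_1, a_2; the period length is 2.
So sqrt(600) = [24; (2, 48)] with period length k = 2.
k is even, so the fundamental solution of x^2 - 600y^2 = 1 is (p_{k-1}, q_{k-1}) = (p_1, q_1); compute convergents through index 1.
Convergents (p_i = a_i*p_{i-1} + p_{i-2}, q_i = a_i*q_{i-1} + q_{i-2} with p_{-2}=0, p_{-1}=1, q_{-2}=1, q_{-1}=0):
  i=0: a_0=24, p_0 = 24*1 + 0 = 24, q_0 = 24*0 + 1 = 1.
  i=1: a_1=2, p_1 = 2*24 + 1 = 49, q_1 = 2*1 + 0 = 2.
Check: 49^2 - 600*2^2 = 2401 - 2400 = 1, so (x, y) = (49, 2) solves the equation, and by the theorem it is the least positive solution.

(x, y) = (49, 2)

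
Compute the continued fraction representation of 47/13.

Run the Euclidean algorithm on 47 and 13; the successive quotients are the partial quotients a_0, a_1, ... (each step inverts the fractional part left over by the previous one):
  47 = 3*13 + 8, so a_0 = 3.
  13 = 1*8 + 5, so a_1 = 1.
  8 = 1*5 + 3, so a_2 = 1.
  5 = 1*3 + 2, so a_3 = 1.
  3 = 1*2 + 1, so a_4 = 1.
  2 = 2*1 + 0, so a_5 = 2.
The remainder reaches 0 after 6 divisions, so the expansion has 6 partial quotients, read off in order.

[3; 1, 1, 1, 1, 2]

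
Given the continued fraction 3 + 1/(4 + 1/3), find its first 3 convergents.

Using the convergent recurrence p_i = a_i*p_{i-1} + p_{i-2}, q_i = a_i*q_{i-1} + q_{i-2} with p_{-2}=0, p_{-1}=1, q_{-2}=1, q_{-1}=0:
  i=0: a_0=3, p_0 = 3*1 + 0 = 3, q_0 = 3*0 + 1 = 1.
  i=1: a_1=4, p_1 = 4*3 + 1 = 13, q_1 = 4*1 + 0 = 4.
  i=2: a_2=3, p_2 = 3*13 + 3 = 42, q_2 = 3*4 + 1 = 13.

3/1, 13/4, 42/13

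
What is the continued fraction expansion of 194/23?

[8; 2, 3, 3]

Run the Euclidean algorithm on 194 and 23; the successive quotients are the partial quotients a_0, a_1, ... (each step inverts the fractional part left over by the previous one):
  194 = 8*23 + 10, so a_0 = 8.
  23 = 2*10 + 3, so a_1 = 2.
  10 = 3*3 + 1, so a_2 = 3.
  3 = 3*1 + 0, so a_3 = 3.
The remainder reaches 0 after 4 divisions, so the expansion has 4 partial quotients, read off in order.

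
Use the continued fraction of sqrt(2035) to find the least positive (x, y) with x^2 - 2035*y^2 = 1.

First expand sqrt(2035) as a continued fraction. With x_i = (sqrt(2035) + m_i)/d_i and (m_0, d_0) = (0, 1): a_0 = floor(sqrt(2035)) = 45, since 45^2 = 2025 <= 2035 < 2116 = 46^2.
Iterate m_{i+1} = d_i*a_i - m_i, d_{i+1} = (2035 - m_{i+1}^2)/d_i, a_{i+1} = floor((a_0 + m_{i+1})/d_{i+1}):
  m_1 = 1*45 - 0 = 45, d_1 = (2035 - 45^2)/1 = 10/1 = 10, a_1 = floor((45 + 45)/10) = 9.
  m_2 = 10*9 - 45 = 45, d_2 = (2035 - 45^2)/10 = 10/10 = 1, a_2 = floor((45 + 45)/1) = 90.
  m_3 = 1*90 - 45 = 45, d_3 = (2035 - 45^2)/1 = 10/1 = 10: (m_3, d_3) = (m_1, d_1) = (45, 10), so from here the quotients repeat a_1, a_2; the period length is 2.
So sqrt(2035) = [45; (9, 90)] with period length k = 2.
k is even, so the fundamental solution of x^2 - 2035y^2 = 1 is (p_{k-1}, q_{k-1}) = (p_1, q_1); compute convergents through index 1.
Convergents (p_i = a_i*p_{i-1} + p_{i-2}, q_i = a_i*q_{i-1} + q_{i-2} with p_{-2}=0, p_{-1}=1, q_{-2}=1, q_{-1}=0):
  i=0: a_0=45, p_0 = 45*1 + 0 = 45, q_0 = 45*0 + 1 = 1.
  i=1: a_1=9, p_1 = 9*45 + 1 = 406, q_1 = 9*1 + 0 = 9.
Check: 406^2 - 2035*9^2 = 164836 - 164835 = 1, so (x, y) = (406, 9) solves the equation, and by the theorem it is the least positive solution.

(x, y) = (406, 9)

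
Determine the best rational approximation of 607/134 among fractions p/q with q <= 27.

Expand x = 607/134 as a continued fraction with the Euclidean algorithm:
  607 = 4*134 + 71, so a_0 = 4.
  134 = 1*71 + 63, so a_1 = 1.
  71 = 1*63 + 8, so a_2 = 1.
  63 = 7*8 + 7, so a_3 = 7.
  8 = 1*7 + 1, so a_4 = 1.
  7 = 7*1 + 0, so a_5 = 7.
so x = [4; 1, 1, 7, 1, 7].
Convergents (p_i = a_i*p_{i-1} + p_{i-2}, q_i = a_i*q_{i-1} + q_{i-2} with p_{-2}=0, p_{-1}=1, q_{-2}=1, q_{-1}=0), until the denominator exceeds 27:
  i=0: a_0=4, p_0 = 4*1 + 0 = 4, q_0 = 4*0 + 1 = 1.
  i=1: a_1=1, p_1 = 1*4 + 1 = 5, q_1 = 1*1 + 0 = 1.
  i=2: a_2=1, p_2 = 1*5 + 4 = 9, q_2 = 1*1 + 1 = 2.
  i=3: a_3=7, p_3 = 7*9 + 5 = 68, q_3 = 7*2 + 1 = 15.
  i=4: a_4=1, p_4 = 1*68 + 9 = 77, q_4 = 1*15 + 2 = 17.
  i=5: a_5=7, p_5 = 7*77 + 68 = 607, q_5 = 7*17 + 15 = 134.
q_5 = 134 > 27, so the last convergent with denominator <= 27 is p_4/q_4 = 77/17.
The closest fraction with denominator <= 27 is either p_4/q_4 or the intermediate fraction (k*p_4 + p_3)/(k*q_4 + q_3) with the largest k >= 1 whose denominator stays <= 27; these approach x as k grows, and every other convergent or intermediate fraction in range is farther away.
Largest k: floor((27 - q_3)/q_4) = floor((27 - 15)/17) = 0.
Since k = 0, no intermediate fraction beyond p_4/q_4 has denominator <= 27, so the convergent 77/17 is the closest (its error is |607*17 - 77*134|/(134*17) = 1/2278).

77/17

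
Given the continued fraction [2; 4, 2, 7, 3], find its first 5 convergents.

Using the convergent recurrence p_i = a_i*p_{i-1} + p_{i-2}, q_i = a_i*q_{i-1} + q_{i-2} with p_{-2}=0, p_{-1}=1, q_{-2}=1, q_{-1}=0:
  i=0: a_0=2, p_0 = 2*1 + 0 = 2, q_0 = 2*0 + 1 = 1.
  i=1: a_1=4, p_1 = 4*2 + 1 = 9, q_1 = 4*1 + 0 = 4.
  i=2: a_2=2, p_2 = 2*9 + 2 = 20, q_2 = 2*4 + 1 = 9.
  i=3: a_3=7, p_3 = 7*20 + 9 = 149, q_3 = 7*9 + 4 = 67.
  i=4: a_4=3, p_4 = 3*149 + 20 = 467, q_4 = 3*67 + 9 = 210.

2/1, 9/4, 20/9, 149/67, 467/210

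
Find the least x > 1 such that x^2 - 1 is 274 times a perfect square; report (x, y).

(x, y) = (3959299, 239190)

First expand sqrt(274) as a continued fraction. With x_i = (sqrt(274) + m_i)/d_i and (m_0, d_0) = (0, 1): a_0 = floor(sqrt(274)) = 16, since 16^2 = 256 <= 274 < 289 = 17^2.
Iterate m_{i+1} = d_i*a_i - m_i, d_{i+1} = (274 - m_{i+1}^2)/d_i, a_{i+1} = floor((a_0 + m_{i+1})/d_{i+1}):
  m_1 = 1*16 - 0 = 16, d_1 = (274 - 16^2)/1 = 18/1 = 18, a_1 = floor((16 + 16)/18) = 1.
  m_2 = 18*1 - 16 = 2, d_2 = (274 - 2^2)/18 = 270/18 = 15, a_2 = floor((16 + 2)/15) = 1.
  m_3 = 15*1 - 2 = 13, d_3 = (274 - 13^2)/15 = 105/15 = 7, a_3 = floor((16 + 13)/7) = 4.
  m_4 = 7*4 - 13 = 15, d_4 = (274 - 15^2)/7 = 49/7 = 7, a_4 = floor((16 + 15)/7) = 4.
  m_5 = 7*4 - 15 = 13, d_5 = (274 - 13^2)/7 = 105/7 = 15, a_5 = floor((16 + 13)/15) = 1.
  m_6 = 15*1 - 13 = 2, d_6 = (274 - 2^2)/15 = 270/15 = 18, a_6 = floor((16 + 2)/18) = 1.
  m_7 = 18*1 - 2 = 16, d_7 = (274 - 16^2)/18 = 18/18 = 1, a_7 = floor((16 + 16)/1) = 32.
  m_8 = 1*32 - 16 = 16, d_8 = (274 - 16^2)/1 = 18/1 = 18: (m_8, d_8) = (m_1, d_1) = (16, 18), so from here the quotients repeat a_1, ..., a_7; the period length is 7.
So sqrt(274) = [16; (1, 1, 4, 4, 1, 1, 32)] with period length k = 7.
k is odd, so (p_{k-1}, q_{k-1}) only solves x^2 - 274y^2 = -1 and the fundamental solution of x^2 - 274y^2 = 1 is (p_{2k-1}, q_{2k-1}) = (p_13, q_13); compute convergents through index 13, running through the period twice.
Convergents (p_i = a_i*p_{i-1} + p_{i-2}, q_i = a_i*q_{i-1} + q_{i-2} with p_{-2}=0, p_{-1}=1, q_{-2}=1, q_{-1}=0):
  i=0: a_0=16, p_0 = 16*1 + 0 = 16, q_0 = 16*0 + 1 = 1.
  i=1: a_1=1, p_1 = 1*16 + 1 = 17, q_1 = 1*1 + 0 = 1.
  i=2: a_2=1, p_2 = 1*17 + 16 = 33, q_2 = 1*1 + 1 = 2.
  i=3: a_3=4, p_3 = 4*33 + 17 = 149, q_3 = 4*2 + 1 = 9.
  i=4: a_4=4, p_4 = 4*149 + 33 = 629, q_4 = 4*9 + 2 = 38.
  i=5: a_5=1, p_5 = 1*629 + 149 = 778, q_5 = 1*38 + 9 = 47.
  i=6: a_6=1, p_6 = 1*778 + 629 = 1407, q_6 = 1*47 + 38 = 85.
  i=7: a_7=32, p_7 = 32*1407 + 778 = 45802, q_7 = 32*85 + 47 = 2767.
  i=8: a_8=1, p_8 = 1*45802 + 1407 = 47209, q_8 = 1*2767 + 85 = 2852.
  i=9: a_9=1, p_9 = 1*47209 + 45802 = 93011, q_9 = 1*2852 + 2767 = 5619.
  i=10: a_10=4, p_10 = 4*93011 + 47209 = 419253, q_10 = 4*5619 + 2852 = 25328.
  i=11: a_11=4, p_11 = 4*419253 + 93011 = 1770023, q_11 = 4*25328 + 5619 = 106931.
  i=12: a_12=1, p_12 = 1*1770023 + 419253 = 2189276, q_12 = 1*106931 + 25328 = 132259.
  i=13: a_13=1, p_13 = 1*2189276 + 1770023 = 3959299, q_13 = 1*132259 + 106931 = 239190.
Indeed p_6^2 - 274*q_6^2 = 1979649 - 1979650 = -1, not +1.
Check: 3959299^2 - 274*239190^2 = 15676048571401 - 15676048571400 = 1, so (x, y) = (3959299, 239190) solves the equation, and by the theorem it is the least positive solution.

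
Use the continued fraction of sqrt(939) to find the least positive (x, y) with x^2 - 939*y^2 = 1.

First expand sqrt(939) as a continued fraction. With x_i = (sqrt(939) + m_i)/d_i and (m_0, d_0) = (0, 1): a_0 = floor(sqrt(939)) = 30, since 30^2 = 900 <= 939 < 961 = 31^2.
Iterate m_{i+1} = d_i*a_i - m_i, d_{i+1} = (939 - m_{i+1}^2)/d_i, a_{i+1} = floor((a_0 + m_{i+1})/d_{i+1}):
  m_1 = 1*30 - 0 = 30, d_1 = (939 - 30^2)/1 = 39/1 = 39, a_1 = floor((30 + 30)/39) = 1.
  m_2 = 39*1 - 30 = 9, d_2 = (939 - 9^2)/39 = 858/39 = 22, a_2 = floor((30 + 9)/22) = 1.
  m_3 = 22*1 - 9 = 13, d_3 = (939 - 13^2)/22 = 770/22 = 35, a_3 = floor((30 + 13)/35) = 1.
  m_4 = 35*1 - 13 = 22, d_4 = (939 - 22^2)/35 = 455/35 = 13, a_4 = floor((30 + 22)/13) = 4.
  m_5 = 13*4 - 22 = 30, d_5 = (939 - 30^2)/13 = 39/13 = 3, a_5 = floor((30 + 30)/3) = 20.
  m_6 = 3*20 - 30 = 30, d_6 = (939 - 30^2)/3 = 39/3 = 13, a_6 = floor((30 + 30)/13) = 4.
  m_7 = 13*4 - 30 = 22, d_7 = (939 - 22^2)/13 = 455/13 = 35, a_7 = floor((30 + 22)/35) = 1.
  m_8 = 35*1 - 22 = 13, d_8 = (939 - 13^2)/35 = 770/35 = 22, a_8 = floor((30 + 13)/22) = 1.
  m_9 = 22*1 - 13 = 9, d_9 = (939 - 9^2)/22 = 858/22 = 39, a_9 = floor((30 + 9)/39) = 1.
  m_10 = 39*1 - 9 = 30, d_10 = (939 - 30^2)/39 = 39/39 = 1, a_10 = floor((30 + 30)/1) = 60.
  m_11 = 1*60 - 30 = 30, d_11 = (939 - 30^2)/1 = 39/1 = 39: (m_11, d_11) = (m_1, d_1) = (30, 39), so from here the quotients repeat a_1, ..., a_10; the period length is 10.
So sqrt(939) = [30; (1, 1, 1, 4, 20, 4, 1, 1, 1, 60)] with period length k = 10.
k is even, so the fundamental solution of x^2 - 939y^2 = 1 is (p_{k-1}, q_{k-1}) = (p_9, q_9); compute convergents through index 9.
Convergents (p_i = a_i*p_{i-1} + p_{i-2}, q_i = a_i*q_{i-1} + q_{i-2} with p_{-2}=0, p_{-1}=1, q_{-2}=1, q_{-1}=0):
  i=0: a_0=30, p_0 = 30*1 + 0 = 30, q_0 = 30*0 + 1 = 1.
  i=1: a_1=1, p_1 = 1*30 + 1 = 31, q_1 = 1*1 + 0 = 1.
  i=2: a_2=1, p_2 = 1*31 + 30 = 61, q_2 = 1*1 + 1 = 2.
  i=3: a_3=1, p_3 = 1*61 + 31 = 92, q_3 = 1*2 + 1 = 3.
  i=4: a_4=4, p_4 = 4*92 + 61 = 429, q_4 = 4*3 + 2 = 14.
  i=5: a_5=20, p_5 = 20*429 + 92 = 8672, q_5 = 20*14 + 3 = 283.
  i=6: a_6=4, p_6 = 4*8672 + 429 = 35117, q_6 = 4*283 + 14 = 1146.
  i=7: a_7=1, p_7 = 1*35117 + 8672 = 43789, q_7 = 1*1146 + 283 = 1429.
  i=8: a_8=1, p_8 = 1*43789 + 35117 = 78906, q_8 = 1*1429 + 1146 = 2575.
  i=9: a_9=1, p_9 = 1*78906 + 43789 = 122695, q_9 = 1*2575 + 1429 = 4004.
Check: 122695^2 - 939*4004^2 = 15054063025 - 15054063024 = 1, so (x, y) = (122695, 4004) solves the equation, and by the theorem it is the least positive solution.

(x, y) = (122695, 4004)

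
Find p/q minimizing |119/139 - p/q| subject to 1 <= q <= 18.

Expand x = 119/139 as a continued fraction with the Euclidean algorithm:
  119 = 0*139 + 119, so a_0 = 0.
  139 = 1*119 + 20, so a_1 = 1.
  119 = 5*20 + 19, so a_2 = 5.
  20 = 1*19 + 1, so a_3 = 1.
  19 = 19*1 + 0, so a_4 = 19.
so x = [0; 1, 5, 1, 19].
Convergents (p_i = a_i*p_{i-1} + p_{i-2}, q_i = a_i*q_{i-1} + q_{i-2} with p_{-2}=0, p_{-1}=1, q_{-2}=1, q_{-1}=0), until the denominator exceeds 18:
  i=0: a_0=0, p_0 = 0*1 + 0 = 0, q_0 = 0*0 + 1 = 1.
  i=1: a_1=1, p_1 = 1*0 + 1 = 1, q_1 = 1*1 + 0 = 1.
  i=2: a_2=5, p_2 = 5*1 + 0 = 5, q_2 = 5*1 + 1 = 6.
  i=3: a_3=1, p_3 = 1*5 + 1 = 6, q_3 = 1*6 + 1 = 7.
  i=4: a_4=19, p_4 = 19*6 + 5 = 119, q_4 = 19*7 + 6 = 139.
q_4 = 139 > 18, so the last convergent with denominator <= 18 is p_3/q_3 = 6/7.
The closest fraction with denominator <= 18 is either p_3/q_3 or the intermediate fraction (k*p_3 + p_2)/(k*q_3 + q_2) with the largest k >= 1 whose denominator stays <= 18; these approach x as k grows, and every other convergent or intermediate fraction in range is farther away.
Largest k: floor((18 - q_2)/q_3) = floor((18 - 6)/7) = 1.
That gives (1*6 + 5)/(1*7 + 6) = 11/13.
Compare the errors: |x - 6/7| = |119*7 - 6*139|/(139*7) = 1/973, and |x - 11/13| = |119*13 - 11*139|/(139*13) = 18/1807.
Cross-multiplying, 1*1807 = 1807 < 17514 = 18*973, so 1/973 is smaller: the convergent 6/7 is closer to x than 11/13.

6/7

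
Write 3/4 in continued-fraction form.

Run the Euclidean algorithm on 3 and 4; the successive quotients are the partial quotients a_0, a_1, ... (each step inverts the fractional part left over by the previous one):
  3 = 0*4 + 3, so a_0 = 0.
  4 = 1*3 + 1, so a_1 = 1.
  3 = 3*1 + 0, so a_2 = 3.
The remainder reaches 0 after 3 divisions, so the expansion has 3 partial quotients, read off in order.

[0; 1, 3]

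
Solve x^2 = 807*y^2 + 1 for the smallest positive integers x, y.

First expand sqrt(807) as a continued fraction. With x_i = (sqrt(807) + m_i)/d_i and (m_0, d_0) = (0, 1): a_0 = floor(sqrt(807)) = 28, since 28^2 = 784 <= 807 < 841 = 29^2.
Iterate m_{i+1} = d_i*a_i - m_i, d_{i+1} = (807 - m_{i+1}^2)/d_i, a_{i+1} = floor((a_0 + m_{i+1})/d_{i+1}):
  m_1 = 1*28 - 0 = 28, d_1 = (807 - 28^2)/1 = 23/1 = 23, a_1 = floor((28 + 28)/23) = 2.
  m_2 = 23*2 - 28 = 18, d_2 = (807 - 18^2)/23 = 483/23 = 21, a_2 = floor((28 + 18)/21) = 2.
  m_3 = 21*2 - 18 = 24, d_3 = (807 - 24^2)/21 = 231/21 = 11, a_3 = floor((28 + 24)/11) = 4.
  m_4 = 11*4 - 24 = 20, d_4 = (807 - 20^2)/11 = 407/11 = 37, a_4 = floor((28 + 20)/37) = 1.
  m_5 = 37*1 - 20 = 17, d_5 = (807 - 17^2)/37 = 518/37 = 14, a_5 = floor((28 + 17)/14) = 3.
  m_6 = 14*3 - 17 = 25, d_6 = (807 - 25^2)/14 = 182/14 = 13, a_6 = floor((28 + 25)/13) = 4.
  m_7 = 13*4 - 25 = 27, d_7 = (807 - 27^2)/13 = 78/13 = 6, a_7 = floor((28 + 27)/6) = 9.
  m_8 = 6*9 - 27 = 27, d_8 = (807 - 27^2)/6 = 78/6 = 13, a_8 = floor((28 + 27)/13) = 4.
  m_9 = 13*4 - 27 = 25, d_9 = (807 - 25^2)/13 = 182/13 = 14, a_9 = floor((28 + 25)/14) = 3.
  m_10 = 14*3 - 25 = 17, d_10 = (807 - 17^2)/14 = 518/14 = 37, a_10 = floor((28 + 17)/37) = 1.
  m_11 = 37*1 - 17 = 20, d_11 = (807 - 20^2)/37 = 407/37 = 11, a_11 = floor((28 + 20)/11) = 4.
  m_12 = 11*4 - 20 = 24, d_12 = (807 - 24^2)/11 = 231/11 = 21, a_12 = floor((28 + 24)/21) = 2.
  m_13 = 21*2 - 24 = 18, d_13 = (807 - 18^2)/21 = 483/21 = 23, a_13 = floor((28 + 18)/23) = 2.
  m_14 = 23*2 - 18 = 28, d_14 = (807 - 28^2)/23 = 23/23 = 1, a_14 = floor((28 + 28)/1) = 56.
  m_15 = 1*56 - 28 = 28, d_15 = (807 - 28^2)/1 = 23/1 = 23: (m_15, d_15) = (m_1, d_1) = (28, 23), so from here the quotients repeat a_1, ..., a_14; the period length is 14.
So sqrt(807) = [28; (2, 2, 4, 1, 3, 4, 9, 4, 3, 1, 4, 2, 2, 56)] with period length k = 14.
k is even, so the fundamental solution of x^2 - 807y^2 = 1 is (p_{k-1}, q_{k-1}) = (p_13, q_13); compute convergents through index 13.
Convergents (p_i = a_i*p_{i-1} + p_{i-2}, q_i = a_i*q_{i-1} + q_{i-2} with p_{-2}=0, p_{-1}=1, q_{-2}=1, q_{-1}=0):
  i=0: a_0=28, p_0 = 28*1 + 0 = 28, q_0 = 28*0 + 1 = 1.
  i=1: a_1=2, p_1 = 2*28 + 1 = 57, q_1 = 2*1 + 0 = 2.
  i=2: a_2=2, p_2 = 2*57 + 28 = 142, q_2 = 2*2 + 1 = 5.
  i=3: a_3=4, p_3 = 4*142 + 57 = 625, q_3 = 4*5 + 2 = 22.
  i=4: a_4=1, p_4 = 1*625 + 142 = 767, q_4 = 1*22 + 5 = 27.
  i=5: a_5=3, p_5 = 3*767 + 625 = 2926, q_5 = 3*27 + 22 = 103.
  i=6: a_6=4, p_6 = 4*2926 + 767 = 12471, q_6 = 4*103 + 27 = 439.
  i=7: a_7=9, p_7 = 9*12471 + 2926 = 115165, q_7 = 9*439 + 103 = 4054.
  i=8: a_8=4, p_8 = 4*115165 + 12471 = 473131, q_8 = 4*4054 + 439 = 16655.
  i=9: a_9=3, p_9 = 3*473131 + 115165 = 1534558, q_9 = 3*16655 + 4054 = 54019.
  i=10: a_10=1, p_10 = 1*1534558 + 473131 = 2007689, q_10 = 1*54019 + 16655 = 70674.
  i=11: a_11=4, p_11 = 4*2007689 + 1534558 = 9565314, q_11 = 4*70674 + 54019 = 336715.
  i=12: a_12=2, p_12 = 2*9565314 + 2007689 = 21138317, q_12 = 2*336715 + 70674 = 744104.
  i=13: a_13=2, p_13 = 2*21138317 + 9565314 = 51841948, q_13 = 2*744104 + 336715 = 1824923.
Check: 51841948^2 - 807*1824923^2 = 2687587572434704 - 2687587572434703 = 1, so (x, y) = (51841948, 1824923) solves the equation, and by the theorem it is the least positive solution.

(x, y) = (51841948, 1824923)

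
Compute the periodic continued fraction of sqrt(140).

[11; (1, 4, 1, 22)]

Write x_i = (sqrt(140) + m_i)/d_i with (m_0, d_0) = (0, 1). a_0 = floor(sqrt(140)) = 11, since 11^2 = 121 <= 140 < 144 = 12^2.
Iterate m_{i+1} = d_i*a_i - m_i, d_{i+1} = (140 - m_{i+1}^2)/d_i, a_{i+1} = floor((a_0 + m_{i+1})/d_{i+1}):
  m_1 = 1*11 - 0 = 11, d_1 = (140 - 11^2)/1 = 19/1 = 19, a_1 = floor((11 + 11)/19) = 1.
  m_2 = 19*1 - 11 = 8, d_2 = (140 - 8^2)/19 = 76/19 = 4, a_2 = floor((11 + 8)/4) = 4.
  m_3 = 4*4 - 8 = 8, d_3 = (140 - 8^2)/4 = 76/4 = 19, a_3 = floor((11 + 8)/19) = 1.
  m_4 = 19*1 - 8 = 11, d_4 = (140 - 11^2)/19 = 19/19 = 1, a_4 = floor((11 + 11)/1) = 22.
  m_5 = 1*22 - 11 = 11, d_5 = (140 - 11^2)/1 = 19/1 = 19: (m_5, d_5) = (m_1, d_1) = (11, 19), so from here the quotients repeat a_1, ..., a_4; the period length is 4.
Hence the expansion of sqrt(140) is a_0 = 11 followed by the repeating block 1, 4, 1, 22 (period 4).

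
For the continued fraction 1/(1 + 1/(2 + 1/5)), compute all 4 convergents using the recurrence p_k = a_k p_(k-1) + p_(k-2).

Using the convergent recurrence p_i = a_i*p_{i-1} + p_{i-2}, q_i = a_i*q_{i-1} + q_{i-2} with p_{-2}=0, p_{-1}=1, q_{-2}=1, q_{-1}=0:
  i=0: a_0=0, p_0 = 0*1 + 0 = 0, q_0 = 0*0 + 1 = 1.
  i=1: a_1=1, p_1 = 1*0 + 1 = 1, q_1 = 1*1 + 0 = 1.
  i=2: a_2=2, p_2 = 2*1 + 0 = 2, q_2 = 2*1 + 1 = 3.
  i=3: a_3=5, p_3 = 5*2 + 1 = 11, q_3 = 5*3 + 1 = 16.

0/1, 1/1, 2/3, 11/16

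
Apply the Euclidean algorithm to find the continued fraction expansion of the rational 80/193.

Run the Euclidean algorithm on 80 and 193; the successive quotients are the partial quotients a_0, a_1, ... (each step inverts the fractional part left over by the previous one):
  80 = 0*193 + 80, so a_0 = 0.
  193 = 2*80 + 33, so a_1 = 2.
  80 = 2*33 + 14, so a_2 = 2.
  33 = 2*14 + 5, so a_3 = 2.
  14 = 2*5 + 4, so a_4 = 2.
  5 = 1*4 + 1, so a_5 = 1.
  4 = 4*1 + 0, so a_6 = 4.
The remainder reaches 0 after 7 divisions, so the expansion has 7 partial quotients, read off in order.

[0; 2, 2, 2, 2, 1, 4]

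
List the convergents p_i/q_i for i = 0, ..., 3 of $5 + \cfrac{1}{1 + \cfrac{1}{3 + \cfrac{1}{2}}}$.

Using the convergent recurrence p_i = a_i*p_{i-1} + p_{i-2}, q_i = a_i*q_{i-1} + q_{i-2} with p_{-2}=0, p_{-1}=1, q_{-2}=1, q_{-1}=0:
  i=0: a_0=5, p_0 = 5*1 + 0 = 5, q_0 = 5*0 + 1 = 1.
  i=1: a_1=1, p_1 = 1*5 + 1 = 6, q_1 = 1*1 + 0 = 1.
  i=2: a_2=3, p_2 = 3*6 + 5 = 23, q_2 = 3*1 + 1 = 4.
  i=3: a_3=2, p_3 = 2*23 + 6 = 52, q_3 = 2*4 + 1 = 9.

5/1, 6/1, 23/4, 52/9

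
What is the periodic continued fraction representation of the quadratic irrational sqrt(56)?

[7; (2, 14)]

Write x_i = (sqrt(56) + m_i)/d_i with (m_0, d_0) = (0, 1). a_0 = floor(sqrt(56)) = 7, since 7^2 = 49 <= 56 < 64 = 8^2.
Iterate m_{i+1} = d_i*a_i - m_i, d_{i+1} = (56 - m_{i+1}^2)/d_i, a_{i+1} = floor((a_0 + m_{i+1})/d_{i+1}):
  m_1 = 1*7 - 0 = 7, d_1 = (56 - 7^2)/1 = 7/1 = 7, a_1 = floor((7 + 7)/7) = 2.
  m_2 = 7*2 - 7 = 7, d_2 = (56 - 7^2)/7 = 7/7 = 1, a_2 = floor((7 + 7)/1) = 14.
  m_3 = 1*14 - 7 = 7, d_3 = (56 - 7^2)/1 = 7/1 = 7: (m_3, d_3) = (m_1, d_1) = (7, 7), so from here the quotients repeat a_1, a_2; the period length is 2.
Hence the expansion of sqrt(56) is a_0 = 7 followed by the repeating block 2, 14 (period 2).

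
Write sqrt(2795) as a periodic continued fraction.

[52; (1, 6, 1, 1, 3, 1, 1, 6, 1, 104)]

Write x_i = (sqrt(2795) + m_i)/d_i with (m_0, d_0) = (0, 1). a_0 = floor(sqrt(2795)) = 52, since 52^2 = 2704 <= 2795 < 2809 = 53^2.
Iterate m_{i+1} = d_i*a_i - m_i, d_{i+1} = (2795 - m_{i+1}^2)/d_i, a_{i+1} = floor((a_0 + m_{i+1})/d_{i+1}):
  m_1 = 1*52 - 0 = 52, d_1 = (2795 - 52^2)/1 = 91/1 = 91, a_1 = floor((52 + 52)/91) = 1.
  m_2 = 91*1 - 52 = 39, d_2 = (2795 - 39^2)/91 = 1274/91 = 14, a_2 = floor((52 + 39)/14) = 6.
  m_3 = 14*6 - 39 = 45, d_3 = (2795 - 45^2)/14 = 770/14 = 55, a_3 = floor((52 + 45)/55) = 1.
  m_4 = 55*1 - 45 = 10, d_4 = (2795 - 10^2)/55 = 2695/55 = 49, a_4 = floor((52 + 10)/49) = 1.
  m_5 = 49*1 - 10 = 39, d_5 = (2795 - 39^2)/49 = 1274/49 = 26, a_5 = floor((52 + 39)/26) = 3.
  m_6 = 26*3 - 39 = 39, d_6 = (2795 - 39^2)/26 = 1274/26 = 49, a_6 = floor((52 + 39)/49) = 1.
  m_7 = 49*1 - 39 = 10, d_7 = (2795 - 10^2)/49 = 2695/49 = 55, a_7 = floor((52 + 10)/55) = 1.
  m_8 = 55*1 - 10 = 45, d_8 = (2795 - 45^2)/55 = 770/55 = 14, a_8 = floor((52 + 45)/14) = 6.
  m_9 = 14*6 - 45 = 39, d_9 = (2795 - 39^2)/14 = 1274/14 = 91, a_9 = floor((52 + 39)/91) = 1.
  m_10 = 91*1 - 39 = 52, d_10 = (2795 - 52^2)/91 = 91/91 = 1, a_10 = floor((52 + 52)/1) = 104.
  m_11 = 1*104 - 52 = 52, d_11 = (2795 - 52^2)/1 = 91/1 = 91: (m_11, d_11) = (m_1, d_1) = (52, 91), so from here the quotients repeat a_1, ..., a_10; the period length is 10.
Hence the expansion of sqrt(2795) is a_0 = 52 followed by the repeating block 1, 6, 1, 1, 3, 1, 1, 6, 1, 104 (period 10).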